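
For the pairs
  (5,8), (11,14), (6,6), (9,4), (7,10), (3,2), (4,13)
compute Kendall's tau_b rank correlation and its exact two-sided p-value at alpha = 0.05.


Step 1: Enumerate the 21 unordered pairs (i,j) with i<j and classify each by sign(x_j-x_i) * sign(y_j-y_i).
  (1,2):dx=+6,dy=+6->C; (1,3):dx=+1,dy=-2->D; (1,4):dx=+4,dy=-4->D; (1,5):dx=+2,dy=+2->C
  (1,6):dx=-2,dy=-6->C; (1,7):dx=-1,dy=+5->D; (2,3):dx=-5,dy=-8->C; (2,4):dx=-2,dy=-10->C
  (2,5):dx=-4,dy=-4->C; (2,6):dx=-8,dy=-12->C; (2,7):dx=-7,dy=-1->C; (3,4):dx=+3,dy=-2->D
  (3,5):dx=+1,dy=+4->C; (3,6):dx=-3,dy=-4->C; (3,7):dx=-2,dy=+7->D; (4,5):dx=-2,dy=+6->D
  (4,6):dx=-6,dy=-2->C; (4,7):dx=-5,dy=+9->D; (5,6):dx=-4,dy=-8->C; (5,7):dx=-3,dy=+3->D
  (6,7):dx=+1,dy=+11->C
Step 2: C = 13, D = 8, total pairs = 21.
Step 3: tau = (C - D)/(n(n-1)/2) = (13 - 8)/21 = 0.238095.
Step 4: Exact two-sided p-value (enumerate n! = 5040 permutations of y under H0): p = 0.561905.
Step 5: alpha = 0.05. fail to reject H0.

tau_b = 0.2381 (C=13, D=8), p = 0.561905, fail to reject H0.


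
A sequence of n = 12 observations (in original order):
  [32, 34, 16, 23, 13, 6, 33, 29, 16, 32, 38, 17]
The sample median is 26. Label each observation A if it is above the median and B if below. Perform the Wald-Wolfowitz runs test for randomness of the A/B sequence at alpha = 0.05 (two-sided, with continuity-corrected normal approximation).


Step 1: Compute median = 26; label A = above, B = below.
Labels in order: AABBBBAABAAB  (n_A = 6, n_B = 6)
Step 2: Count runs R = 6.
Step 3: Under H0 (random ordering), E[R] = 2*n_A*n_B/(n_A+n_B) + 1 = 2*6*6/12 + 1 = 7.0000.
        Var[R] = 2*n_A*n_B*(2*n_A*n_B - n_A - n_B) / ((n_A+n_B)^2 * (n_A+n_B-1)) = 4320/1584 = 2.7273.
        SD[R] = 1.6514.
Step 4: Continuity-corrected z = (R + 0.5 - E[R]) / SD[R] = (6 + 0.5 - 7.0000) / 1.6514 = -0.3028.
Step 5: Two-sided p-value via normal approximation = 2*(1 - Phi(|z|)) = 0.762069.
Step 6: alpha = 0.05. fail to reject H0.

R = 6, z = -0.3028, p = 0.762069, fail to reject H0.


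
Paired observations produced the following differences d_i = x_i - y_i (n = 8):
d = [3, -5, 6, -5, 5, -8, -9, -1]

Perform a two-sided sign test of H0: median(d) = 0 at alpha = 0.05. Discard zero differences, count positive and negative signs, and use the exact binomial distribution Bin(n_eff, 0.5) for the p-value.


Step 1: Discard zero differences. Original n = 8; n_eff = number of nonzero differences = 8.
Nonzero differences (with sign): +3, -5, +6, -5, +5, -8, -9, -1
Step 2: Count signs: positive = 3, negative = 5.
Step 3: Under H0: P(positive) = 0.5, so the number of positives S ~ Bin(8, 0.5).
Step 4: Two-sided exact p-value = sum of Bin(8,0.5) probabilities at or below the observed probability = 0.726562.
Step 5: alpha = 0.05. fail to reject H0.

n_eff = 8, pos = 3, neg = 5, p = 0.726562, fail to reject H0.


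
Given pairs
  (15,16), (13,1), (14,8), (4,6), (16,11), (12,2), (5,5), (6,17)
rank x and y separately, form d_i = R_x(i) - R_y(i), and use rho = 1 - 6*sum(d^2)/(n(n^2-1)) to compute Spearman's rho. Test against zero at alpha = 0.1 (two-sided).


Step 1: Rank x and y separately (midranks; no ties here).
rank(x): 15->7, 13->5, 14->6, 4->1, 16->8, 12->4, 5->2, 6->3
rank(y): 16->7, 1->1, 8->5, 6->4, 11->6, 2->2, 5->3, 17->8
Step 2: d_i = R_x(i) - R_y(i); compute d_i^2.
  (7-7)^2=0, (5-1)^2=16, (6-5)^2=1, (1-4)^2=9, (8-6)^2=4, (4-2)^2=4, (2-3)^2=1, (3-8)^2=25
sum(d^2) = 60.
Step 3: rho = 1 - 6*60 / (8*(8^2 - 1)) = 1 - 360/504 = 0.285714.
Step 4: Under H0, t = rho * sqrt((n-2)/(1-rho^2)) = 0.7303 ~ t(6).
Step 5: Two-sided p-value from the t-distribution with 6 df = 0.492726.
Step 6: alpha = 0.1. fail to reject H0.

rho = 0.2857, p = 0.492726, fail to reject H0 at alpha = 0.1.


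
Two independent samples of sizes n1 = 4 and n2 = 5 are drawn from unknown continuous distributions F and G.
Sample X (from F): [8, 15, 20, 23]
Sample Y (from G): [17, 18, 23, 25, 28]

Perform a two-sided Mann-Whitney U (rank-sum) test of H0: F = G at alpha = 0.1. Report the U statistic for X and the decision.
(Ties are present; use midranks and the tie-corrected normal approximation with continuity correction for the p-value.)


Step 1: Combine and sort all 9 observations; assign midranks.
sorted (value, group): (8,X), (15,X), (17,Y), (18,Y), (20,X), (23,X), (23,Y), (25,Y), (28,Y)
ranks: 8->1, 15->2, 17->3, 18->4, 20->5, 23->6.5, 23->6.5, 25->8, 28->9
Step 2: Rank sum for X: R1 = 1 + 2 + 5 + 6.5 = 14.5.
Step 3: U_X = R1 - n1(n1+1)/2 = 14.5 - 4*5/2 = 14.5 - 10 = 4.5.
       U_Y = n1*n2 - U_X = 20 - 4.5 = 15.5.
Step 4: Ties are present, so use the tie-corrected normal approximation (with continuity correction) for the p-value.
Step 5: p-value = 0.218742; compare to alpha = 0.1. fail to reject H0.

U_X = 4.5, p = 0.218742, fail to reject H0 at alpha = 0.1.


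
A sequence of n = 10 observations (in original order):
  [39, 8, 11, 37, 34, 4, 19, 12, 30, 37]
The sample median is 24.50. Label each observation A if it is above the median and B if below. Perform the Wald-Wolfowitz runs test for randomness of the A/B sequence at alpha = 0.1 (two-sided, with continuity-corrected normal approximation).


Step 1: Compute median = 24.50; label A = above, B = below.
Labels in order: ABBAABBBAA  (n_A = 5, n_B = 5)
Step 2: Count runs R = 5.
Step 3: Under H0 (random ordering), E[R] = 2*n_A*n_B/(n_A+n_B) + 1 = 2*5*5/10 + 1 = 6.0000.
        Var[R] = 2*n_A*n_B*(2*n_A*n_B - n_A - n_B) / ((n_A+n_B)^2 * (n_A+n_B-1)) = 2000/900 = 2.2222.
        SD[R] = 1.4907.
Step 4: Continuity-corrected z = (R + 0.5 - E[R]) / SD[R] = (5 + 0.5 - 6.0000) / 1.4907 = -0.3354.
Step 5: Two-sided p-value via normal approximation = 2*(1 - Phi(|z|)) = 0.737316.
Step 6: alpha = 0.1. fail to reject H0.

R = 5, z = -0.3354, p = 0.737316, fail to reject H0.


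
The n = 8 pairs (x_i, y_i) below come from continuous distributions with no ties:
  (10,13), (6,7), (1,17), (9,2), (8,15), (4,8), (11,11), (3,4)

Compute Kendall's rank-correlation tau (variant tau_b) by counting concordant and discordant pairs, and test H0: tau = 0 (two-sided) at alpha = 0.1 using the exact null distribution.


Step 1: Enumerate the 28 unordered pairs (i,j) with i<j and classify each by sign(x_j-x_i) * sign(y_j-y_i).
  (1,2):dx=-4,dy=-6->C; (1,3):dx=-9,dy=+4->D; (1,4):dx=-1,dy=-11->C; (1,5):dx=-2,dy=+2->D
  (1,6):dx=-6,dy=-5->C; (1,7):dx=+1,dy=-2->D; (1,8):dx=-7,dy=-9->C; (2,3):dx=-5,dy=+10->D
  (2,4):dx=+3,dy=-5->D; (2,5):dx=+2,dy=+8->C; (2,6):dx=-2,dy=+1->D; (2,7):dx=+5,dy=+4->C
  (2,8):dx=-3,dy=-3->C; (3,4):dx=+8,dy=-15->D; (3,5):dx=+7,dy=-2->D; (3,6):dx=+3,dy=-9->D
  (3,7):dx=+10,dy=-6->D; (3,8):dx=+2,dy=-13->D; (4,5):dx=-1,dy=+13->D; (4,6):dx=-5,dy=+6->D
  (4,7):dx=+2,dy=+9->C; (4,8):dx=-6,dy=+2->D; (5,6):dx=-4,dy=-7->C; (5,7):dx=+3,dy=-4->D
  (5,8):dx=-5,dy=-11->C; (6,7):dx=+7,dy=+3->C; (6,8):dx=-1,dy=-4->C; (7,8):dx=-8,dy=-7->C
Step 2: C = 13, D = 15, total pairs = 28.
Step 3: tau = (C - D)/(n(n-1)/2) = (13 - 15)/28 = -0.071429.
Step 4: Exact two-sided p-value (enumerate n! = 40320 permutations of y under H0): p = 0.904861.
Step 5: alpha = 0.1. fail to reject H0.

tau_b = -0.0714 (C=13, D=15), p = 0.904861, fail to reject H0.


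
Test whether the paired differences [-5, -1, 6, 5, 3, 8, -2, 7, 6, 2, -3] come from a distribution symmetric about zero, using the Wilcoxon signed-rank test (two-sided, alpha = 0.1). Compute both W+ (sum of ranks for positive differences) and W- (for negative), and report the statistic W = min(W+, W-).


Step 1: Drop any zero differences (none here) and take |d_i|.
|d| = [5, 1, 6, 5, 3, 8, 2, 7, 6, 2, 3]
Step 2: Midrank |d_i| (ties get averaged ranks).
ranks: |5|->6.5, |1|->1, |6|->8.5, |5|->6.5, |3|->4.5, |8|->11, |2|->2.5, |7|->10, |6|->8.5, |2|->2.5, |3|->4.5
Step 3: Attach original signs; sum ranks with positive sign and with negative sign.
W+ = 8.5 + 6.5 + 4.5 + 11 + 10 + 8.5 + 2.5 = 51.5
W- = 6.5 + 1 + 2.5 + 4.5 = 14.5
(Check: W+ + W- = 66 should equal n(n+1)/2 = 66.)
Step 4: Test statistic W = min(W+, W-) = 14.5.
Step 5: Ties in |d|, so use the tie-corrected normal approximation.
        E[W] = n(n+1)/4 = 11*12/4 = 33.
        Tie groups: |d|=2 (t=2), |d|=3 (t=2), |d|=5 (t=2), |d|=6 (t=2); sum(t^3 - t) = 24.
        Var[W] = n(n+1)(2n+1)/24 - sum(t^3-t)/48 = 3036/24 - 24/48 = 126.
        z = (W - E[W]) / sqrt(Var[W]) = (14.5 - 33) / 11.2250 = -1.6481.
        Two-sided p = 2*Phi(z) = 0.099330.
Step 6: alpha = 0.1. reject H0.

W+ = 51.5, W- = 14.5, W = min = 14.5, p = 0.099330, reject H0.


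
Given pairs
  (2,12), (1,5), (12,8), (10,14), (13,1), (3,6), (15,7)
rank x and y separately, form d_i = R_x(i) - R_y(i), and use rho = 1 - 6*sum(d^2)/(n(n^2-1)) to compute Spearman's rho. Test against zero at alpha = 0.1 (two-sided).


Step 1: Rank x and y separately (midranks; no ties here).
rank(x): 2->2, 1->1, 12->5, 10->4, 13->6, 3->3, 15->7
rank(y): 12->6, 5->2, 8->5, 14->7, 1->1, 6->3, 7->4
Step 2: d_i = R_x(i) - R_y(i); compute d_i^2.
  (2-6)^2=16, (1-2)^2=1, (5-5)^2=0, (4-7)^2=9, (6-1)^2=25, (3-3)^2=0, (7-4)^2=9
sum(d^2) = 60.
Step 3: rho = 1 - 6*60 / (7*(7^2 - 1)) = 1 - 360/336 = -0.071429.
Step 4: Under H0, t = rho * sqrt((n-2)/(1-rho^2)) = -0.1601 ~ t(5).
Step 5: Two-sided p-value from the t-distribution with 5 df = 0.879048.
Step 6: alpha = 0.1. fail to reject H0.

rho = -0.0714, p = 0.879048, fail to reject H0 at alpha = 0.1.


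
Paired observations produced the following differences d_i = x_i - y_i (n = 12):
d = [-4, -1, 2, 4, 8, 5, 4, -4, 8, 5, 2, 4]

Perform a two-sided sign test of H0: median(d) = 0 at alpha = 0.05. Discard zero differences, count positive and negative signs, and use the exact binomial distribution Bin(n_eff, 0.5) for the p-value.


Step 1: Discard zero differences. Original n = 12; n_eff = number of nonzero differences = 12.
Nonzero differences (with sign): -4, -1, +2, +4, +8, +5, +4, -4, +8, +5, +2, +4
Step 2: Count signs: positive = 9, negative = 3.
Step 3: Under H0: P(positive) = 0.5, so the number of positives S ~ Bin(12, 0.5).
Step 4: Two-sided exact p-value = sum of Bin(12,0.5) probabilities at or below the observed probability = 0.145996.
Step 5: alpha = 0.05. fail to reject H0.

n_eff = 12, pos = 9, neg = 3, p = 0.145996, fail to reject H0.


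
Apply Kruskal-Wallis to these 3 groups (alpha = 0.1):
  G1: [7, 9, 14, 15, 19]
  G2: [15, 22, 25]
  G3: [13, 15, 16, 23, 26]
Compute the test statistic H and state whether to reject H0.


Step 1: Combine all N = 13 observations and assign midranks.
sorted (value, group, rank): (7,G1,1), (9,G1,2), (13,G3,3), (14,G1,4), (15,G1,6), (15,G2,6), (15,G3,6), (16,G3,8), (19,G1,9), (22,G2,10), (23,G3,11), (25,G2,12), (26,G3,13)
Step 2: Sum ranks within each group.
R_1 = 22 (n_1 = 5)
R_2 = 28 (n_2 = 3)
R_3 = 41 (n_3 = 5)
Step 3: H = 12/(N(N+1)) * sum(R_i^2/n_i) - 3(N+1)
     = 12/(13*14) * (22^2/5 + 28^2/3 + 41^2/5) - 3*14
     = 0.065934 * 694.333 - 42
     = 3.780220.
Step 4: Ties present; correction factor C = 1 - 24/(13^3 - 13) = 0.989011. Corrected H = 3.780220 / 0.989011 = 3.822222.
Step 5: Under H0, H ~ chi^2(2); p-value = 0.147916.
Step 6: alpha = 0.1. fail to reject H0.

H = 3.8222, df = 2, p = 0.147916, fail to reject H0.


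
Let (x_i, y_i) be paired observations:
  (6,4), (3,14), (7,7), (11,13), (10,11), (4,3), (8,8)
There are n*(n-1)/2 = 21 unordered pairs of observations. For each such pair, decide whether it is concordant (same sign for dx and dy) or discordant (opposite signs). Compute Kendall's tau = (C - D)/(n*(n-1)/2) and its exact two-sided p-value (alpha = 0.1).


Step 1: Enumerate the 21 unordered pairs (i,j) with i<j and classify each by sign(x_j-x_i) * sign(y_j-y_i).
  (1,2):dx=-3,dy=+10->D; (1,3):dx=+1,dy=+3->C; (1,4):dx=+5,dy=+9->C; (1,5):dx=+4,dy=+7->C
  (1,6):dx=-2,dy=-1->C; (1,7):dx=+2,dy=+4->C; (2,3):dx=+4,dy=-7->D; (2,4):dx=+8,dy=-1->D
  (2,5):dx=+7,dy=-3->D; (2,6):dx=+1,dy=-11->D; (2,7):dx=+5,dy=-6->D; (3,4):dx=+4,dy=+6->C
  (3,5):dx=+3,dy=+4->C; (3,6):dx=-3,dy=-4->C; (3,7):dx=+1,dy=+1->C; (4,5):dx=-1,dy=-2->C
  (4,6):dx=-7,dy=-10->C; (4,7):dx=-3,dy=-5->C; (5,6):dx=-6,dy=-8->C; (5,7):dx=-2,dy=-3->C
  (6,7):dx=+4,dy=+5->C
Step 2: C = 15, D = 6, total pairs = 21.
Step 3: tau = (C - D)/(n(n-1)/2) = (15 - 6)/21 = 0.428571.
Step 4: Exact two-sided p-value (enumerate n! = 5040 permutations of y under H0): p = 0.238889.
Step 5: alpha = 0.1. fail to reject H0.

tau_b = 0.4286 (C=15, D=6), p = 0.238889, fail to reject H0.


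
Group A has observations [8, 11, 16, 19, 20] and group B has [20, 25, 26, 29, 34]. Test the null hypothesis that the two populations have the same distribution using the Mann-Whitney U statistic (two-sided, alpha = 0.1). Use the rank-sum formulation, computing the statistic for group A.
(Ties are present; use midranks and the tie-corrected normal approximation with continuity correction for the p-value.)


Step 1: Combine and sort all 10 observations; assign midranks.
sorted (value, group): (8,X), (11,X), (16,X), (19,X), (20,X), (20,Y), (25,Y), (26,Y), (29,Y), (34,Y)
ranks: 8->1, 11->2, 16->3, 19->4, 20->5.5, 20->5.5, 25->7, 26->8, 29->9, 34->10
Step 2: Rank sum for X: R1 = 1 + 2 + 3 + 4 + 5.5 = 15.5.
Step 3: U_X = R1 - n1(n1+1)/2 = 15.5 - 5*6/2 = 15.5 - 15 = 0.5.
       U_Y = n1*n2 - U_X = 25 - 0.5 = 24.5.
Step 4: Ties are present, so use the tie-corrected normal approximation (with continuity correction) for the p-value.
Step 5: p-value = 0.015971; compare to alpha = 0.1. reject H0.

U_X = 0.5, p = 0.015971, reject H0 at alpha = 0.1.


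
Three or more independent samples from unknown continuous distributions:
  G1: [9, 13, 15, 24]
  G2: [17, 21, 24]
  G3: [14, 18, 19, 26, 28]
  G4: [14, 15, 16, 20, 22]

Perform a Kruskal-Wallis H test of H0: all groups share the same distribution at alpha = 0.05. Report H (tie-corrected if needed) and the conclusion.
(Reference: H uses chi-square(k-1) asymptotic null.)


Step 1: Combine all N = 17 observations and assign midranks.
sorted (value, group, rank): (9,G1,1), (13,G1,2), (14,G3,3.5), (14,G4,3.5), (15,G1,5.5), (15,G4,5.5), (16,G4,7), (17,G2,8), (18,G3,9), (19,G3,10), (20,G4,11), (21,G2,12), (22,G4,13), (24,G1,14.5), (24,G2,14.5), (26,G3,16), (28,G3,17)
Step 2: Sum ranks within each group.
R_1 = 23 (n_1 = 4)
R_2 = 34.5 (n_2 = 3)
R_3 = 55.5 (n_3 = 5)
R_4 = 40 (n_4 = 5)
Step 3: H = 12/(N(N+1)) * sum(R_i^2/n_i) - 3(N+1)
     = 12/(17*18) * (23^2/4 + 34.5^2/3 + 55.5^2/5 + 40^2/5) - 3*18
     = 0.039216 * 1465.05 - 54
     = 3.452941.
Step 4: Ties present; correction factor C = 1 - 18/(17^3 - 17) = 0.996324. Corrected H = 3.452941 / 0.996324 = 3.465683.
Step 5: Under H0, H ~ chi^2(3); p-value = 0.325240.
Step 6: alpha = 0.05. fail to reject H0.

H = 3.4657, df = 3, p = 0.325240, fail to reject H0.


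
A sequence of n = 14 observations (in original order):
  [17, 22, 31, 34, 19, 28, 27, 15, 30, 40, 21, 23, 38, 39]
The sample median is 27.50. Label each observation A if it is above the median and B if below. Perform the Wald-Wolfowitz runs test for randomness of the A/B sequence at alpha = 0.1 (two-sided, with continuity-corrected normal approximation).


Step 1: Compute median = 27.50; label A = above, B = below.
Labels in order: BBAABABBAABBAA  (n_A = 7, n_B = 7)
Step 2: Count runs R = 8.
Step 3: Under H0 (random ordering), E[R] = 2*n_A*n_B/(n_A+n_B) + 1 = 2*7*7/14 + 1 = 8.0000.
        Var[R] = 2*n_A*n_B*(2*n_A*n_B - n_A - n_B) / ((n_A+n_B)^2 * (n_A+n_B-1)) = 8232/2548 = 3.2308.
        SD[R] = 1.7974.
Step 4: R = E[R], so z = 0 with no continuity correction.
Step 5: Two-sided p-value via normal approximation = 2*(1 - Phi(|z|)) = 1.000000.
Step 6: alpha = 0.1. fail to reject H0.

R = 8, z = 0.0000, p = 1.000000, fail to reject H0.


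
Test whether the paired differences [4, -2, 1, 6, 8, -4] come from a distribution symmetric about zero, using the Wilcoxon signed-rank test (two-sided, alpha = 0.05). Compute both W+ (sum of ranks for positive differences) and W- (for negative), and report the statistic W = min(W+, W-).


Step 1: Drop any zero differences (none here) and take |d_i|.
|d| = [4, 2, 1, 6, 8, 4]
Step 2: Midrank |d_i| (ties get averaged ranks).
ranks: |4|->3.5, |2|->2, |1|->1, |6|->5, |8|->6, |4|->3.5
Step 3: Attach original signs; sum ranks with positive sign and with negative sign.
W+ = 3.5 + 1 + 5 + 6 = 15.5
W- = 2 + 3.5 = 5.5
(Check: W+ + W- = 21 should equal n(n+1)/2 = 21.)
Step 4: Test statistic W = min(W+, W-) = 5.5.
Step 5: Ties in |d|, so use the tie-corrected normal approximation.
        E[W] = n(n+1)/4 = 6*7/4 = 10.5.
        Tie groups: |d|=4 (t=2); sum(t^3 - t) = 6.
        Var[W] = n(n+1)(2n+1)/24 - sum(t^3-t)/48 = 546/24 - 6/48 = 22.625.
        z = (W - E[W]) / sqrt(Var[W]) = (5.5 - 10.5) / 4.7566 = -1.0512.
        Two-sided p = 2*Phi(z) = 0.293177.
Step 6: alpha = 0.05. fail to reject H0.

W+ = 15.5, W- = 5.5, W = min = 5.5, p = 0.293177, fail to reject H0.


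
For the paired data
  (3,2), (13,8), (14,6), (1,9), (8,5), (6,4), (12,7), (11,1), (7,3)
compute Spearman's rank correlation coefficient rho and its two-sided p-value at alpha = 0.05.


Step 1: Rank x and y separately (midranks; no ties here).
rank(x): 3->2, 13->8, 14->9, 1->1, 8->5, 6->3, 12->7, 11->6, 7->4
rank(y): 2->2, 8->8, 6->6, 9->9, 5->5, 4->4, 7->7, 1->1, 3->3
Step 2: d_i = R_x(i) - R_y(i); compute d_i^2.
  (2-2)^2=0, (8-8)^2=0, (9-6)^2=9, (1-9)^2=64, (5-5)^2=0, (3-4)^2=1, (7-7)^2=0, (6-1)^2=25, (4-3)^2=1
sum(d^2) = 100.
Step 3: rho = 1 - 6*100 / (9*(9^2 - 1)) = 1 - 600/720 = 0.166667.
Step 4: Under H0, t = rho * sqrt((n-2)/(1-rho^2)) = 0.4472 ~ t(7).
Step 5: Two-sided p-value from the t-distribution with 7 df = 0.668231.
Step 6: alpha = 0.05. fail to reject H0.

rho = 0.1667, p = 0.668231, fail to reject H0 at alpha = 0.05.


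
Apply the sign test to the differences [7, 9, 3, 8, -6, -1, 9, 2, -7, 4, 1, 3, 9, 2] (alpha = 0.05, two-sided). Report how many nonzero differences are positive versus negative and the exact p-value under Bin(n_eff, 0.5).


Step 1: Discard zero differences. Original n = 14; n_eff = number of nonzero differences = 14.
Nonzero differences (with sign): +7, +9, +3, +8, -6, -1, +9, +2, -7, +4, +1, +3, +9, +2
Step 2: Count signs: positive = 11, negative = 3.
Step 3: Under H0: P(positive) = 0.5, so the number of positives S ~ Bin(14, 0.5).
Step 4: Two-sided exact p-value = sum of Bin(14,0.5) probabilities at or below the observed probability = 0.057373.
Step 5: alpha = 0.05. fail to reject H0.

n_eff = 14, pos = 11, neg = 3, p = 0.057373, fail to reject H0.


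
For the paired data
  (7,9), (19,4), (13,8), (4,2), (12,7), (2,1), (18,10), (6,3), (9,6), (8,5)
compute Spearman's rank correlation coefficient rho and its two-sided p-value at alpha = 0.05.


Step 1: Rank x and y separately (midranks; no ties here).
rank(x): 7->4, 19->10, 13->8, 4->2, 12->7, 2->1, 18->9, 6->3, 9->6, 8->5
rank(y): 9->9, 4->4, 8->8, 2->2, 7->7, 1->1, 10->10, 3->3, 6->6, 5->5
Step 2: d_i = R_x(i) - R_y(i); compute d_i^2.
  (4-9)^2=25, (10-4)^2=36, (8-8)^2=0, (2-2)^2=0, (7-7)^2=0, (1-1)^2=0, (9-10)^2=1, (3-3)^2=0, (6-6)^2=0, (5-5)^2=0
sum(d^2) = 62.
Step 3: rho = 1 - 6*62 / (10*(10^2 - 1)) = 1 - 372/990 = 0.624242.
Step 4: Under H0, t = rho * sqrt((n-2)/(1-rho^2)) = 2.2601 ~ t(8).
Step 5: Two-sided p-value from the t-distribution with 8 df = 0.053718.
Step 6: alpha = 0.05. fail to reject H0.

rho = 0.6242, p = 0.053718, fail to reject H0 at alpha = 0.05.


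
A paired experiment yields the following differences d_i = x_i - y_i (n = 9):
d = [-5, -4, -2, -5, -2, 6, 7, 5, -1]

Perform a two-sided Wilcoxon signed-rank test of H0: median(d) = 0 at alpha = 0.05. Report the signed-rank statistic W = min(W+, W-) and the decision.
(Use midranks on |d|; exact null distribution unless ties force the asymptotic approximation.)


Step 1: Drop any zero differences (none here) and take |d_i|.
|d| = [5, 4, 2, 5, 2, 6, 7, 5, 1]
Step 2: Midrank |d_i| (ties get averaged ranks).
ranks: |5|->6, |4|->4, |2|->2.5, |5|->6, |2|->2.5, |6|->8, |7|->9, |5|->6, |1|->1
Step 3: Attach original signs; sum ranks with positive sign and with negative sign.
W+ = 8 + 9 + 6 = 23
W- = 6 + 4 + 2.5 + 6 + 2.5 + 1 = 22
(Check: W+ + W- = 45 should equal n(n+1)/2 = 45.)
Step 4: Test statistic W = min(W+, W-) = 22.
Step 5: Ties in |d|, so use the tie-corrected normal approximation.
        E[W] = n(n+1)/4 = 9*10/4 = 22.5.
        Tie groups: |d|=2 (t=2), |d|=5 (t=3); sum(t^3 - t) = 30.
        Var[W] = n(n+1)(2n+1)/24 - sum(t^3-t)/48 = 1710/24 - 30/48 = 70.625.
        z = (W - E[W]) / sqrt(Var[W]) = (22 - 22.5) / 8.4039 = -0.0595.
        Two-sided p = 2*Phi(z) = 0.952557.
Step 6: alpha = 0.05. fail to reject H0.

W+ = 23, W- = 22, W = min = 22, p = 0.952557, fail to reject H0.


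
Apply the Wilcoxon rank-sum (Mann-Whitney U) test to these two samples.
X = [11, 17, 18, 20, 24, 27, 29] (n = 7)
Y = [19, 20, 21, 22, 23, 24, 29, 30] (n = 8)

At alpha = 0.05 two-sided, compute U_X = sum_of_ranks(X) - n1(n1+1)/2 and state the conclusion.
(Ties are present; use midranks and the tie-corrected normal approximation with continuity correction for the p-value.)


Step 1: Combine and sort all 15 observations; assign midranks.
sorted (value, group): (11,X), (17,X), (18,X), (19,Y), (20,X), (20,Y), (21,Y), (22,Y), (23,Y), (24,X), (24,Y), (27,X), (29,X), (29,Y), (30,Y)
ranks: 11->1, 17->2, 18->3, 19->4, 20->5.5, 20->5.5, 21->7, 22->8, 23->9, 24->10.5, 24->10.5, 27->12, 29->13.5, 29->13.5, 30->15
Step 2: Rank sum for X: R1 = 1 + 2 + 3 + 5.5 + 10.5 + 12 + 13.5 = 47.5.
Step 3: U_X = R1 - n1(n1+1)/2 = 47.5 - 7*8/2 = 47.5 - 28 = 19.5.
       U_Y = n1*n2 - U_X = 56 - 19.5 = 36.5.
Step 4: Ties are present, so use the tie-corrected normal approximation (with continuity correction) for the p-value.
Step 5: p-value = 0.353247; compare to alpha = 0.05. fail to reject H0.

U_X = 19.5, p = 0.353247, fail to reject H0 at alpha = 0.05.


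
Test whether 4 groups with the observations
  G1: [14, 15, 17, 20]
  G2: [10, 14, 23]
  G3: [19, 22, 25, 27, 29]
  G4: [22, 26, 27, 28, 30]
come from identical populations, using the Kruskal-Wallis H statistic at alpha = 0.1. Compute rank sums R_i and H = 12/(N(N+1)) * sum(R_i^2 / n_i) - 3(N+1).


Step 1: Combine all N = 17 observations and assign midranks.
sorted (value, group, rank): (10,G2,1), (14,G1,2.5), (14,G2,2.5), (15,G1,4), (17,G1,5), (19,G3,6), (20,G1,7), (22,G3,8.5), (22,G4,8.5), (23,G2,10), (25,G3,11), (26,G4,12), (27,G3,13.5), (27,G4,13.5), (28,G4,15), (29,G3,16), (30,G4,17)
Step 2: Sum ranks within each group.
R_1 = 18.5 (n_1 = 4)
R_2 = 13.5 (n_2 = 3)
R_3 = 55 (n_3 = 5)
R_4 = 66 (n_4 = 5)
Step 3: H = 12/(N(N+1)) * sum(R_i^2/n_i) - 3(N+1)
     = 12/(17*18) * (18.5^2/4 + 13.5^2/3 + 55^2/5 + 66^2/5) - 3*18
     = 0.039216 * 1622.51 - 54
     = 9.627941.
Step 4: Ties present; correction factor C = 1 - 18/(17^3 - 17) = 0.996324. Corrected H = 9.627941 / 0.996324 = 9.663469.
Step 5: Under H0, H ~ chi^2(3); p-value = 0.021654.
Step 6: alpha = 0.1. reject H0.

H = 9.6635, df = 3, p = 0.021654, reject H0.


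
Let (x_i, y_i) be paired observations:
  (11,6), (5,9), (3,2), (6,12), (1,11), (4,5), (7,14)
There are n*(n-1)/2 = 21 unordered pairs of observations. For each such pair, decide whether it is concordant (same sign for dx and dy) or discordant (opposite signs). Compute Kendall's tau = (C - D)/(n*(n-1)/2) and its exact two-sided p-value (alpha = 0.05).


Step 1: Enumerate the 21 unordered pairs (i,j) with i<j and classify each by sign(x_j-x_i) * sign(y_j-y_i).
  (1,2):dx=-6,dy=+3->D; (1,3):dx=-8,dy=-4->C; (1,4):dx=-5,dy=+6->D; (1,5):dx=-10,dy=+5->D
  (1,6):dx=-7,dy=-1->C; (1,7):dx=-4,dy=+8->D; (2,3):dx=-2,dy=-7->C; (2,4):dx=+1,dy=+3->C
  (2,5):dx=-4,dy=+2->D; (2,6):dx=-1,dy=-4->C; (2,7):dx=+2,dy=+5->C; (3,4):dx=+3,dy=+10->C
  (3,5):dx=-2,dy=+9->D; (3,6):dx=+1,dy=+3->C; (3,7):dx=+4,dy=+12->C; (4,5):dx=-5,dy=-1->C
  (4,6):dx=-2,dy=-7->C; (4,7):dx=+1,dy=+2->C; (5,6):dx=+3,dy=-6->D; (5,7):dx=+6,dy=+3->C
  (6,7):dx=+3,dy=+9->C
Step 2: C = 14, D = 7, total pairs = 21.
Step 3: tau = (C - D)/(n(n-1)/2) = (14 - 7)/21 = 0.333333.
Step 4: Exact two-sided p-value (enumerate n! = 5040 permutations of y under H0): p = 0.381349.
Step 5: alpha = 0.05. fail to reject H0.

tau_b = 0.3333 (C=14, D=7), p = 0.381349, fail to reject H0.


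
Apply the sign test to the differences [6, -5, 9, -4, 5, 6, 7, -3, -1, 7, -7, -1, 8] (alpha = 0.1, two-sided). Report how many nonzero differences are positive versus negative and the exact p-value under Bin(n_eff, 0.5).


Step 1: Discard zero differences. Original n = 13; n_eff = number of nonzero differences = 13.
Nonzero differences (with sign): +6, -5, +9, -4, +5, +6, +7, -3, -1, +7, -7, -1, +8
Step 2: Count signs: positive = 7, negative = 6.
Step 3: Under H0: P(positive) = 0.5, so the number of positives S ~ Bin(13, 0.5).
Step 4: Two-sided exact p-value = sum of Bin(13,0.5) probabilities at or below the observed probability = 1.000000.
Step 5: alpha = 0.1. fail to reject H0.

n_eff = 13, pos = 7, neg = 6, p = 1.000000, fail to reject H0.


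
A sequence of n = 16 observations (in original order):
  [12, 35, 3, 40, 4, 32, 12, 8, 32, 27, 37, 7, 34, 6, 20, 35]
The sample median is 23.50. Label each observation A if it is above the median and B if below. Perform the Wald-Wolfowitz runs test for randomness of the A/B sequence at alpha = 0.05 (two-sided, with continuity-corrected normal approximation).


Step 1: Compute median = 23.50; label A = above, B = below.
Labels in order: BABABABBAAABABBA  (n_A = 8, n_B = 8)
Step 2: Count runs R = 12.
Step 3: Under H0 (random ordering), E[R] = 2*n_A*n_B/(n_A+n_B) + 1 = 2*8*8/16 + 1 = 9.0000.
        Var[R] = 2*n_A*n_B*(2*n_A*n_B - n_A - n_B) / ((n_A+n_B)^2 * (n_A+n_B-1)) = 14336/3840 = 3.7333.
        SD[R] = 1.9322.
Step 4: Continuity-corrected z = (R - 0.5 - E[R]) / SD[R] = (12 - 0.5 - 9.0000) / 1.9322 = 1.2939.
Step 5: Two-sided p-value via normal approximation = 2*(1 - Phi(|z|)) = 0.195709.
Step 6: alpha = 0.05. fail to reject H0.

R = 12, z = 1.2939, p = 0.195709, fail to reject H0.


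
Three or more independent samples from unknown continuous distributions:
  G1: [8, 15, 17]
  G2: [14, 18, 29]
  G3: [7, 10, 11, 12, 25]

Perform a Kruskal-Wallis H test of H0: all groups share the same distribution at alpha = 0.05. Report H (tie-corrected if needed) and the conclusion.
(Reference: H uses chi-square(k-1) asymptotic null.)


Step 1: Combine all N = 11 observations and assign midranks.
sorted (value, group, rank): (7,G3,1), (8,G1,2), (10,G3,3), (11,G3,4), (12,G3,5), (14,G2,6), (15,G1,7), (17,G1,8), (18,G2,9), (25,G3,10), (29,G2,11)
Step 2: Sum ranks within each group.
R_1 = 17 (n_1 = 3)
R_2 = 26 (n_2 = 3)
R_3 = 23 (n_3 = 5)
Step 3: H = 12/(N(N+1)) * sum(R_i^2/n_i) - 3(N+1)
     = 12/(11*12) * (17^2/3 + 26^2/3 + 23^2/5) - 3*12
     = 0.090909 * 427.467 - 36
     = 2.860606.
Step 4: No ties, so H is used without correction.
Step 5: Under H0, H ~ chi^2(2); p-value = 0.239236.
Step 6: alpha = 0.05. fail to reject H0.

H = 2.8606, df = 2, p = 0.239236, fail to reject H0.


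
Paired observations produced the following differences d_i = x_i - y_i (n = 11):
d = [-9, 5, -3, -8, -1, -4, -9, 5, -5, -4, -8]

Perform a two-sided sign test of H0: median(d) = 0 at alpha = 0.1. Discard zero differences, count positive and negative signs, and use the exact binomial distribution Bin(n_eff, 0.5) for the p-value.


Step 1: Discard zero differences. Original n = 11; n_eff = number of nonzero differences = 11.
Nonzero differences (with sign): -9, +5, -3, -8, -1, -4, -9, +5, -5, -4, -8
Step 2: Count signs: positive = 2, negative = 9.
Step 3: Under H0: P(positive) = 0.5, so the number of positives S ~ Bin(11, 0.5).
Step 4: Two-sided exact p-value = sum of Bin(11,0.5) probabilities at or below the observed probability = 0.065430.
Step 5: alpha = 0.1. reject H0.

n_eff = 11, pos = 2, neg = 9, p = 0.065430, reject H0.


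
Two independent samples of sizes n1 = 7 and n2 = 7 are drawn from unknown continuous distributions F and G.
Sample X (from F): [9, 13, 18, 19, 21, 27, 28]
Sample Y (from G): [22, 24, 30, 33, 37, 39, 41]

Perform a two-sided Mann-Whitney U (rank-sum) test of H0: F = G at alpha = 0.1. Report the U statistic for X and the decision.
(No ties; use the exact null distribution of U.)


Step 1: Combine and sort all 14 observations; assign midranks.
sorted (value, group): (9,X), (13,X), (18,X), (19,X), (21,X), (22,Y), (24,Y), (27,X), (28,X), (30,Y), (33,Y), (37,Y), (39,Y), (41,Y)
ranks: 9->1, 13->2, 18->3, 19->4, 21->5, 22->6, 24->7, 27->8, 28->9, 30->10, 33->11, 37->12, 39->13, 41->14
Step 2: Rank sum for X: R1 = 1 + 2 + 3 + 4 + 5 + 8 + 9 = 32.
Step 3: U_X = R1 - n1(n1+1)/2 = 32 - 7*8/2 = 32 - 28 = 4.
       U_Y = n1*n2 - U_X = 49 - 4 = 45.
Step 4: No ties, so the exact null distribution of U (based on enumerating the C(14,7) = 3432 equally likely rank assignments) gives the two-sided p-value.
Step 5: p-value = 0.006993; compare to alpha = 0.1. reject H0.

U_X = 4, p = 0.006993, reject H0 at alpha = 0.1.


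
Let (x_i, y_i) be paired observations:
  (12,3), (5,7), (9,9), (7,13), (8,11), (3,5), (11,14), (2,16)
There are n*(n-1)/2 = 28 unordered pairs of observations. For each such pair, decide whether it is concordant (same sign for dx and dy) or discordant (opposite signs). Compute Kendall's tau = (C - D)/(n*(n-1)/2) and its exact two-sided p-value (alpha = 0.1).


Step 1: Enumerate the 28 unordered pairs (i,j) with i<j and classify each by sign(x_j-x_i) * sign(y_j-y_i).
  (1,2):dx=-7,dy=+4->D; (1,3):dx=-3,dy=+6->D; (1,4):dx=-5,dy=+10->D; (1,5):dx=-4,dy=+8->D
  (1,6):dx=-9,dy=+2->D; (1,7):dx=-1,dy=+11->D; (1,8):dx=-10,dy=+13->D; (2,3):dx=+4,dy=+2->C
  (2,4):dx=+2,dy=+6->C; (2,5):dx=+3,dy=+4->C; (2,6):dx=-2,dy=-2->C; (2,7):dx=+6,dy=+7->C
  (2,8):dx=-3,dy=+9->D; (3,4):dx=-2,dy=+4->D; (3,5):dx=-1,dy=+2->D; (3,6):dx=-6,dy=-4->C
  (3,7):dx=+2,dy=+5->C; (3,8):dx=-7,dy=+7->D; (4,5):dx=+1,dy=-2->D; (4,6):dx=-4,dy=-8->C
  (4,7):dx=+4,dy=+1->C; (4,8):dx=-5,dy=+3->D; (5,6):dx=-5,dy=-6->C; (5,7):dx=+3,dy=+3->C
  (5,8):dx=-6,dy=+5->D; (6,7):dx=+8,dy=+9->C; (6,8):dx=-1,dy=+11->D; (7,8):dx=-9,dy=+2->D
Step 2: C = 12, D = 16, total pairs = 28.
Step 3: tau = (C - D)/(n(n-1)/2) = (12 - 16)/28 = -0.142857.
Step 4: Exact two-sided p-value (enumerate n! = 40320 permutations of y under H0): p = 0.719544.
Step 5: alpha = 0.1. fail to reject H0.

tau_b = -0.1429 (C=12, D=16), p = 0.719544, fail to reject H0.


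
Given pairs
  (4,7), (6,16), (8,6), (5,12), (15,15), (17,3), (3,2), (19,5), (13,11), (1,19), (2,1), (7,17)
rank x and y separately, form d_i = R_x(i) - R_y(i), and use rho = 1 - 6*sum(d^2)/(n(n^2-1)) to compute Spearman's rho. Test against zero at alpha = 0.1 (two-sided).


Step 1: Rank x and y separately (midranks; no ties here).
rank(x): 4->4, 6->6, 8->8, 5->5, 15->10, 17->11, 3->3, 19->12, 13->9, 1->1, 2->2, 7->7
rank(y): 7->6, 16->10, 6->5, 12->8, 15->9, 3->3, 2->2, 5->4, 11->7, 19->12, 1->1, 17->11
Step 2: d_i = R_x(i) - R_y(i); compute d_i^2.
  (4-6)^2=4, (6-10)^2=16, (8-5)^2=9, (5-8)^2=9, (10-9)^2=1, (11-3)^2=64, (3-2)^2=1, (12-4)^2=64, (9-7)^2=4, (1-12)^2=121, (2-1)^2=1, (7-11)^2=16
sum(d^2) = 310.
Step 3: rho = 1 - 6*310 / (12*(12^2 - 1)) = 1 - 1860/1716 = -0.083916.
Step 4: Under H0, t = rho * sqrt((n-2)/(1-rho^2)) = -0.2663 ~ t(10).
Step 5: Two-sided p-value from the t-distribution with 10 df = 0.795415.
Step 6: alpha = 0.1. fail to reject H0.

rho = -0.0839, p = 0.795415, fail to reject H0 at alpha = 0.1.


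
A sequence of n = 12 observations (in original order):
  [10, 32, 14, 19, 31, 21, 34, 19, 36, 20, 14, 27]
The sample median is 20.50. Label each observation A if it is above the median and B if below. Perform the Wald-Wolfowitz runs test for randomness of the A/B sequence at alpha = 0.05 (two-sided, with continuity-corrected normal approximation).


Step 1: Compute median = 20.50; label A = above, B = below.
Labels in order: BABBAAABABBA  (n_A = 6, n_B = 6)
Step 2: Count runs R = 8.
Step 3: Under H0 (random ordering), E[R] = 2*n_A*n_B/(n_A+n_B) + 1 = 2*6*6/12 + 1 = 7.0000.
        Var[R] = 2*n_A*n_B*(2*n_A*n_B - n_A - n_B) / ((n_A+n_B)^2 * (n_A+n_B-1)) = 4320/1584 = 2.7273.
        SD[R] = 1.6514.
Step 4: Continuity-corrected z = (R - 0.5 - E[R]) / SD[R] = (8 - 0.5 - 7.0000) / 1.6514 = 0.3028.
Step 5: Two-sided p-value via normal approximation = 2*(1 - Phi(|z|)) = 0.762069.
Step 6: alpha = 0.05. fail to reject H0.

R = 8, z = 0.3028, p = 0.762069, fail to reject H0.


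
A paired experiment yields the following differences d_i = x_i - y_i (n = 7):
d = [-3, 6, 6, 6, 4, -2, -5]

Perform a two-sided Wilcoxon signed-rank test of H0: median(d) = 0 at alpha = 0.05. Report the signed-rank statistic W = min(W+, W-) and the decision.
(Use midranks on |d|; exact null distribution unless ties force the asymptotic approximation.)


Step 1: Drop any zero differences (none here) and take |d_i|.
|d| = [3, 6, 6, 6, 4, 2, 5]
Step 2: Midrank |d_i| (ties get averaged ranks).
ranks: |3|->2, |6|->6, |6|->6, |6|->6, |4|->3, |2|->1, |5|->4
Step 3: Attach original signs; sum ranks with positive sign and with negative sign.
W+ = 6 + 6 + 6 + 3 = 21
W- = 2 + 1 + 4 = 7
(Check: W+ + W- = 28 should equal n(n+1)/2 = 28.)
Step 4: Test statistic W = min(W+, W-) = 7.
Step 5: Ties in |d|, so use the tie-corrected normal approximation.
        E[W] = n(n+1)/4 = 7*8/4 = 14.
        Tie groups: |d|=6 (t=3); sum(t^3 - t) = 24.
        Var[W] = n(n+1)(2n+1)/24 - sum(t^3-t)/48 = 840/24 - 24/48 = 34.5.
        z = (W - E[W]) / sqrt(Var[W]) = (7 - 14) / 5.8737 = -1.1918.
        Two-sided p = 2*Phi(z) = 0.233356.
Step 6: alpha = 0.05. fail to reject H0.

W+ = 21, W- = 7, W = min = 7, p = 0.233356, fail to reject H0.


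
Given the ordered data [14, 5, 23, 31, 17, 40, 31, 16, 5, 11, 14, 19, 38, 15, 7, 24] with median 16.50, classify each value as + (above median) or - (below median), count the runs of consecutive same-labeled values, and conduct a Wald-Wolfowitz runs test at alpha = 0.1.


Step 1: Compute median = 16.50; label A = above, B = below.
Labels in order: BBAAAAABBBBAABBA  (n_A = 8, n_B = 8)
Step 2: Count runs R = 6.
Step 3: Under H0 (random ordering), E[R] = 2*n_A*n_B/(n_A+n_B) + 1 = 2*8*8/16 + 1 = 9.0000.
        Var[R] = 2*n_A*n_B*(2*n_A*n_B - n_A - n_B) / ((n_A+n_B)^2 * (n_A+n_B-1)) = 14336/3840 = 3.7333.
        SD[R] = 1.9322.
Step 4: Continuity-corrected z = (R + 0.5 - E[R]) / SD[R] = (6 + 0.5 - 9.0000) / 1.9322 = -1.2939.
Step 5: Two-sided p-value via normal approximation = 2*(1 - Phi(|z|)) = 0.195709.
Step 6: alpha = 0.1. fail to reject H0.

R = 6, z = -1.2939, p = 0.195709, fail to reject H0.


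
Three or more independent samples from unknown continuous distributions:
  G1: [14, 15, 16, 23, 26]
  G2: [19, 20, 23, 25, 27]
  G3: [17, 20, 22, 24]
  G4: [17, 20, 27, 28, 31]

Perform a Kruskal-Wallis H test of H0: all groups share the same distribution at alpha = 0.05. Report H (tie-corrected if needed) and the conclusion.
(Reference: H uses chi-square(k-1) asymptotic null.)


Step 1: Combine all N = 19 observations and assign midranks.
sorted (value, group, rank): (14,G1,1), (15,G1,2), (16,G1,3), (17,G3,4.5), (17,G4,4.5), (19,G2,6), (20,G2,8), (20,G3,8), (20,G4,8), (22,G3,10), (23,G1,11.5), (23,G2,11.5), (24,G3,13), (25,G2,14), (26,G1,15), (27,G2,16.5), (27,G4,16.5), (28,G4,18), (31,G4,19)
Step 2: Sum ranks within each group.
R_1 = 32.5 (n_1 = 5)
R_2 = 56 (n_2 = 5)
R_3 = 35.5 (n_3 = 4)
R_4 = 66 (n_4 = 5)
Step 3: H = 12/(N(N+1)) * sum(R_i^2/n_i) - 3(N+1)
     = 12/(19*20) * (32.5^2/5 + 56^2/5 + 35.5^2/4 + 66^2/5) - 3*20
     = 0.031579 * 2024.71 - 60
     = 3.938289.
Step 4: Ties present; correction factor C = 1 - 42/(19^3 - 19) = 0.993860. Corrected H = 3.938289 / 0.993860 = 3.962621.
Step 5: Under H0, H ~ chi^2(3); p-value = 0.265529.
Step 6: alpha = 0.05. fail to reject H0.

H = 3.9626, df = 3, p = 0.265529, fail to reject H0.


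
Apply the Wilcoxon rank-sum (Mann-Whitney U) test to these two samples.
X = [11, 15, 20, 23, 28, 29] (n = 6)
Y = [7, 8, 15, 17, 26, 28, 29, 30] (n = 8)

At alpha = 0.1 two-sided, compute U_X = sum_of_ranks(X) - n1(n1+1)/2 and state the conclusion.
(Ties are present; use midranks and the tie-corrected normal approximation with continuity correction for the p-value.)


Step 1: Combine and sort all 14 observations; assign midranks.
sorted (value, group): (7,Y), (8,Y), (11,X), (15,X), (15,Y), (17,Y), (20,X), (23,X), (26,Y), (28,X), (28,Y), (29,X), (29,Y), (30,Y)
ranks: 7->1, 8->2, 11->3, 15->4.5, 15->4.5, 17->6, 20->7, 23->8, 26->9, 28->10.5, 28->10.5, 29->12.5, 29->12.5, 30->14
Step 2: Rank sum for X: R1 = 3 + 4.5 + 7 + 8 + 10.5 + 12.5 = 45.5.
Step 3: U_X = R1 - n1(n1+1)/2 = 45.5 - 6*7/2 = 45.5 - 21 = 24.5.
       U_Y = n1*n2 - U_X = 48 - 24.5 = 23.5.
Step 4: Ties are present, so use the tie-corrected normal approximation (with continuity correction) for the p-value.
Step 5: p-value = 1.000000; compare to alpha = 0.1. fail to reject H0.

U_X = 24.5, p = 1.000000, fail to reject H0 at alpha = 0.1.


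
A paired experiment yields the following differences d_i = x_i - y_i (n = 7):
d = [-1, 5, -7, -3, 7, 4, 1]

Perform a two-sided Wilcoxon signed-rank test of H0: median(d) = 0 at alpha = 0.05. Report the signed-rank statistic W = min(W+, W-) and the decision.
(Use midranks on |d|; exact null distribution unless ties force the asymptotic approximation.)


Step 1: Drop any zero differences (none here) and take |d_i|.
|d| = [1, 5, 7, 3, 7, 4, 1]
Step 2: Midrank |d_i| (ties get averaged ranks).
ranks: |1|->1.5, |5|->5, |7|->6.5, |3|->3, |7|->6.5, |4|->4, |1|->1.5
Step 3: Attach original signs; sum ranks with positive sign and with negative sign.
W+ = 5 + 6.5 + 4 + 1.5 = 17
W- = 1.5 + 6.5 + 3 = 11
(Check: W+ + W- = 28 should equal n(n+1)/2 = 28.)
Step 4: Test statistic W = min(W+, W-) = 11.
Step 5: Ties in |d|, so use the tie-corrected normal approximation.
        E[W] = n(n+1)/4 = 7*8/4 = 14.
        Tie groups: |d|=1 (t=2), |d|=7 (t=2); sum(t^3 - t) = 12.
        Var[W] = n(n+1)(2n+1)/24 - sum(t^3-t)/48 = 840/24 - 12/48 = 34.75.
        z = (W - E[W]) / sqrt(Var[W]) = (11 - 14) / 5.8949 = -0.5089.
        Two-sided p = 2*Phi(z) = 0.610813.
Step 6: alpha = 0.05. fail to reject H0.

W+ = 17, W- = 11, W = min = 11, p = 0.610813, fail to reject H0.


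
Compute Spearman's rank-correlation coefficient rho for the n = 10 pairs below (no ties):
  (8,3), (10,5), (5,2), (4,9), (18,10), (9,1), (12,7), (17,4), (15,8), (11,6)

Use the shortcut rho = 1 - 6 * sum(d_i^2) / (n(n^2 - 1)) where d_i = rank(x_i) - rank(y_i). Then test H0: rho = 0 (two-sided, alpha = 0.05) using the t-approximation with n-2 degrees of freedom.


Step 1: Rank x and y separately (midranks; no ties here).
rank(x): 8->3, 10->5, 5->2, 4->1, 18->10, 9->4, 12->7, 17->9, 15->8, 11->6
rank(y): 3->3, 5->5, 2->2, 9->9, 10->10, 1->1, 7->7, 4->4, 8->8, 6->6
Step 2: d_i = R_x(i) - R_y(i); compute d_i^2.
  (3-3)^2=0, (5-5)^2=0, (2-2)^2=0, (1-9)^2=64, (10-10)^2=0, (4-1)^2=9, (7-7)^2=0, (9-4)^2=25, (8-8)^2=0, (6-6)^2=0
sum(d^2) = 98.
Step 3: rho = 1 - 6*98 / (10*(10^2 - 1)) = 1 - 588/990 = 0.406061.
Step 4: Under H0, t = rho * sqrt((n-2)/(1-rho^2)) = 1.2568 ~ t(8).
Step 5: Two-sided p-value from the t-distribution with 8 df = 0.244282.
Step 6: alpha = 0.05. fail to reject H0.

rho = 0.4061, p = 0.244282, fail to reject H0 at alpha = 0.05.


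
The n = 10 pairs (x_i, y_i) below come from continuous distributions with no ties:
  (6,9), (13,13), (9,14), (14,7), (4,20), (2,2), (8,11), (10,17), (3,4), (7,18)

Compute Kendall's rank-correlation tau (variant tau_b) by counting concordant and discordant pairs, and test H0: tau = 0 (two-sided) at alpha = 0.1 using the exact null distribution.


Step 1: Enumerate the 45 unordered pairs (i,j) with i<j and classify each by sign(x_j-x_i) * sign(y_j-y_i).
  (1,2):dx=+7,dy=+4->C; (1,3):dx=+3,dy=+5->C; (1,4):dx=+8,dy=-2->D; (1,5):dx=-2,dy=+11->D
  (1,6):dx=-4,dy=-7->C; (1,7):dx=+2,dy=+2->C; (1,8):dx=+4,dy=+8->C; (1,9):dx=-3,dy=-5->C
  (1,10):dx=+1,dy=+9->C; (2,3):dx=-4,dy=+1->D; (2,4):dx=+1,dy=-6->D; (2,5):dx=-9,dy=+7->D
  (2,6):dx=-11,dy=-11->C; (2,7):dx=-5,dy=-2->C; (2,8):dx=-3,dy=+4->D; (2,9):dx=-10,dy=-9->C
  (2,10):dx=-6,dy=+5->D; (3,4):dx=+5,dy=-7->D; (3,5):dx=-5,dy=+6->D; (3,6):dx=-7,dy=-12->C
  (3,7):dx=-1,dy=-3->C; (3,8):dx=+1,dy=+3->C; (3,9):dx=-6,dy=-10->C; (3,10):dx=-2,dy=+4->D
  (4,5):dx=-10,dy=+13->D; (4,6):dx=-12,dy=-5->C; (4,7):dx=-6,dy=+4->D; (4,8):dx=-4,dy=+10->D
  (4,9):dx=-11,dy=-3->C; (4,10):dx=-7,dy=+11->D; (5,6):dx=-2,dy=-18->C; (5,7):dx=+4,dy=-9->D
  (5,8):dx=+6,dy=-3->D; (5,9):dx=-1,dy=-16->C; (5,10):dx=+3,dy=-2->D; (6,7):dx=+6,dy=+9->C
  (6,8):dx=+8,dy=+15->C; (6,9):dx=+1,dy=+2->C; (6,10):dx=+5,dy=+16->C; (7,8):dx=+2,dy=+6->C
  (7,9):dx=-5,dy=-7->C; (7,10):dx=-1,dy=+7->D; (8,9):dx=-7,dy=-13->C; (8,10):dx=-3,dy=+1->D
  (9,10):dx=+4,dy=+14->C
Step 2: C = 26, D = 19, total pairs = 45.
Step 3: tau = (C - D)/(n(n-1)/2) = (26 - 19)/45 = 0.155556.
Step 4: Exact two-sided p-value (enumerate n! = 3628800 permutations of y under H0): p = 0.600654.
Step 5: alpha = 0.1. fail to reject H0.

tau_b = 0.1556 (C=26, D=19), p = 0.600654, fail to reject H0.
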